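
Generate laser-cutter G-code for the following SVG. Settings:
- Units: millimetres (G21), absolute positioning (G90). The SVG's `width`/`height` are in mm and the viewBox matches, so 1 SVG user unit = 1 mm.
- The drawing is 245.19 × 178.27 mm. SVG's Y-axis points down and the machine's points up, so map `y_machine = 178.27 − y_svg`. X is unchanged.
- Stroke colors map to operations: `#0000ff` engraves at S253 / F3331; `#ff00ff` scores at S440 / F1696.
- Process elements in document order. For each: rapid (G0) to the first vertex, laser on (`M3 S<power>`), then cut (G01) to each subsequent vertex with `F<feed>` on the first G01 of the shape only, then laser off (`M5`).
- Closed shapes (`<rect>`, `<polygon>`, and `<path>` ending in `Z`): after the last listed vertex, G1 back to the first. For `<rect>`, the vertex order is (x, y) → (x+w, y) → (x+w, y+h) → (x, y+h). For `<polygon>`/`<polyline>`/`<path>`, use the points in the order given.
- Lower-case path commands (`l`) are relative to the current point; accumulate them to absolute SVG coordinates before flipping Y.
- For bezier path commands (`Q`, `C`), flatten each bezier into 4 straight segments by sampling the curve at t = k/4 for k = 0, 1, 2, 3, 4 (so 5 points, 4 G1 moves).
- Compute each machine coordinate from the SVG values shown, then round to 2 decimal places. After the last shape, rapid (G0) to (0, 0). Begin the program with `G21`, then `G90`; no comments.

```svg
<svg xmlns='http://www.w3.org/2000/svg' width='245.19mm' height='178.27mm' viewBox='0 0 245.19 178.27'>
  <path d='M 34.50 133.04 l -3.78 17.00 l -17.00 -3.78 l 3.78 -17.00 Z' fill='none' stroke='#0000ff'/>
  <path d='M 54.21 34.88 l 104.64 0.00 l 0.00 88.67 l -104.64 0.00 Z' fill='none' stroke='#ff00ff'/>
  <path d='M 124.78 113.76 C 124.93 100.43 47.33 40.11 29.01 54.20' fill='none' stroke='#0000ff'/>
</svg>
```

G21
G90
G0 X34.50 Y45.23
M3 S253
G01 X30.72 Y28.23 F3331
G01 X13.72 Y32.01
G01 X17.50 Y49.01
G01 X34.50 Y45.23
M5
G0 X54.21 Y143.39
M3 S440
G01 X158.85 Y143.39 F1696
G01 X158.85 Y54.72
G01 X54.21 Y54.72
G01 X54.21 Y143.39
M5
G0 X124.78 Y64.51
M3 S253
G01 X112.46 Y81.42 F3331
G01 X83.82 Y104.57
G01 X51.72 Y122.58
G01 X29.01 Y124.07
M5
G0 X0.00 Y0.00

1 u = 1 mm; y_m = 178.27 − y.

[1] `<path>` regular polygon, #0000ff→engrave S253 F3331: (34.50,45.23) → (30.72,28.23) → (13.72,32.01) → (17.50,49.01) → (34.50,45.23) (closed)

[2] `<path>` rectangle, #ff00ff→score S440 F1696: (54.21,143.39) → (158.85,143.39) → (158.85,54.72) → (54.21,54.72) → (54.21,143.39) (closed)

[3] `<path>` cubic bezier, #0000ff→engrave S253 F3331: (124.78,64.51) → (112.46,81.42) → (83.82,104.57) → (51.72,122.58) → (29.01,124.07)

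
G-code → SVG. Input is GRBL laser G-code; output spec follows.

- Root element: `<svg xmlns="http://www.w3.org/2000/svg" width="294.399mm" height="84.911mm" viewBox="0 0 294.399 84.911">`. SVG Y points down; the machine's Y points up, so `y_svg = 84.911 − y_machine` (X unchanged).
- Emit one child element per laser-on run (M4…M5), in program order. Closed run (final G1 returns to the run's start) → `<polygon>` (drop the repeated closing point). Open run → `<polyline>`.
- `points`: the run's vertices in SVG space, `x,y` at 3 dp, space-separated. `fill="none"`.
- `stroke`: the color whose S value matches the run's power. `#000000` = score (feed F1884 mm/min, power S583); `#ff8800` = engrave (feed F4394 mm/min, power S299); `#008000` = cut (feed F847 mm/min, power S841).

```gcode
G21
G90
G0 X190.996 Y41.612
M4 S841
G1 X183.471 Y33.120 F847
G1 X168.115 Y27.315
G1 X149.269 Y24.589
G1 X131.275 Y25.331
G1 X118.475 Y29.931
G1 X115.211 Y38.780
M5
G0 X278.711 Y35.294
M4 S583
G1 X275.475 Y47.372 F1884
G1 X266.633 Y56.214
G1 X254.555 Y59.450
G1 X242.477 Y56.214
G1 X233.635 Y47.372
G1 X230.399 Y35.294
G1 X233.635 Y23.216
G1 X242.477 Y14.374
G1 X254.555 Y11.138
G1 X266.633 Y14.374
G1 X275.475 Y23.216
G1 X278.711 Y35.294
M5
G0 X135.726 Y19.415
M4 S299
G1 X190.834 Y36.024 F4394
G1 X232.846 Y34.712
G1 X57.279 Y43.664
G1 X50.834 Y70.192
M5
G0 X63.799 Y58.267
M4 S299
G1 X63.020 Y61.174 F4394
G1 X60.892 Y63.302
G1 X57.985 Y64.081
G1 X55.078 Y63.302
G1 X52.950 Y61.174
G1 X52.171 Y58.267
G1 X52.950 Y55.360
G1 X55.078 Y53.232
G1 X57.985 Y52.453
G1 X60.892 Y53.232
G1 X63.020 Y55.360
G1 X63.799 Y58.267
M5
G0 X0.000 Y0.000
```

<svg xmlns="http://www.w3.org/2000/svg" width="294.399mm" height="84.911mm" viewBox="0 0 294.399 84.911">
  <polyline points="190.996,43.299 183.471,51.791 168.115,57.596 149.269,60.322 131.275,59.580 118.475,54.980 115.211,46.131" fill="none" stroke="#008000"/>
  <polygon points="278.711,49.617 275.475,37.539 266.633,28.697 254.555,25.461 242.477,28.697 233.635,37.539 230.399,49.617 233.635,61.695 242.477,70.537 254.555,73.773 266.633,70.537 275.475,61.695" fill="none" stroke="#000000"/>
  <polyline points="135.726,65.496 190.834,48.887 232.846,50.199 57.279,41.247 50.834,14.719" fill="none" stroke="#ff8800"/>
  <polygon points="63.799,26.644 63.020,23.737 60.892,21.609 57.985,20.830 55.078,21.609 52.950,23.737 52.171,26.644 52.950,29.551 55.078,31.679 57.985,32.458 60.892,31.679 63.020,29.551" fill="none" stroke="#ff8800"/>
</svg>

y_svg = 84.911 − y_m.

[1] S841→`#008000` (cut); open run; points: 190.996,43.299 183.471,51.791 168.115,57.596 149.269,60.322 131.275,59.580 118.475,54.980 115.211,46.131

[2] S583→`#000000` (score); closed run; points: 278.711,49.617 275.475,37.539 266.633,28.697 254.555,25.461 242.477,28.697 233.635,37.539 230.399,49.617 233.635,61.695 242.477,70.537 254.555,73.773 266.633,70.537 275.475,61.695

[3] S299→`#ff8800` (engrave); open run; points: 135.726,65.496 190.834,48.887 232.846,50.199 57.279,41.247 50.834,14.719

[4] S299→`#ff8800` (engrave); closed run; points: 63.799,26.644 63.020,23.737 60.892,21.609 57.985,20.830 55.078,21.609 52.950,23.737 52.171,26.644 52.950,29.551 55.078,31.679 57.985,32.458 60.892,31.679 63.020,29.551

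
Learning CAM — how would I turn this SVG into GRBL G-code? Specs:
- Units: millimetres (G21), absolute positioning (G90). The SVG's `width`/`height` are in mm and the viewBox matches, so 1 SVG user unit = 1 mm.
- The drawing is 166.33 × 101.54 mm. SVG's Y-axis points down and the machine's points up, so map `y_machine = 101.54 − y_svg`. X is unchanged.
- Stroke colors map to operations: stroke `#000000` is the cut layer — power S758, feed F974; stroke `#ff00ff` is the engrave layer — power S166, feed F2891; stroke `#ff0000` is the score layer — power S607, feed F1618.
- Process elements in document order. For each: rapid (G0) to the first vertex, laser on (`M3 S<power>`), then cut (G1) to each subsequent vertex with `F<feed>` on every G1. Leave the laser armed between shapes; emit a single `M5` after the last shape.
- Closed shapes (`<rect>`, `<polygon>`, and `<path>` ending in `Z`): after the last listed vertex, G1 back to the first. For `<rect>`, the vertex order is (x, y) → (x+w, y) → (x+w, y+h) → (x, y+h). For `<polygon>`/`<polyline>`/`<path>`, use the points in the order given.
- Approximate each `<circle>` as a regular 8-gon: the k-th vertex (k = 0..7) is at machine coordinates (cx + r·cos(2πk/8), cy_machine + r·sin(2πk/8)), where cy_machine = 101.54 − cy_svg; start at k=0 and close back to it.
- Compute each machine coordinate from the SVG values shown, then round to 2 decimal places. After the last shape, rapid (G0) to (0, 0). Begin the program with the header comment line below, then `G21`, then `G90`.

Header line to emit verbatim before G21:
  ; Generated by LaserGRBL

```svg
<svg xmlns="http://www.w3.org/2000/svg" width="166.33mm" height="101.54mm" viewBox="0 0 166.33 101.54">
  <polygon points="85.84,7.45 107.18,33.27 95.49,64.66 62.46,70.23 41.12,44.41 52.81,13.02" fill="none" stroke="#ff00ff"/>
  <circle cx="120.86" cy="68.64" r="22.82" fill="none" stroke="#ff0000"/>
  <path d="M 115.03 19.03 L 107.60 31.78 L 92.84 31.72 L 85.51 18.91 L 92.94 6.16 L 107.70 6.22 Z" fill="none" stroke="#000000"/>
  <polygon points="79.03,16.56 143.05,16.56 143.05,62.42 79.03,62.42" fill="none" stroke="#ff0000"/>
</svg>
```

1 u = 1 mm; y_m = 101.54 − y.

[1] `<polygon>` regular polygon, #ff00ff→engrave S166 F2891: (85.84,94.09) → (107.18,68.27) → (95.49,36.88) → (62.46,31.31) → (41.12,57.13) → (52.81,88.52) → (85.84,94.09) (closed)

[2] `<circle>` circle, #ff0000→score S607 F1618: (143.68,32.90) → (137.00,49.04) → (120.86,55.72) → (104.72,49.04) → (98.04,32.90) → (104.72,16.76) → (120.86,10.08) → (137.00,16.76) → (143.68,32.90) (closed)

[3] `<path>` regular polygon, #000000→cut S758 F974: (115.03,82.51) → (107.60,69.76) → (92.84,69.82) → (85.51,82.63) → (92.94,95.38) → (107.70,95.32) → (115.03,82.51) (closed)

[4] `<polygon>` rectangle, #ff0000→score S607 F1618: (79.03,84.98) → (143.05,84.98) → (143.05,39.12) → (79.03,39.12) → (79.03,84.98) (closed)

; Generated by LaserGRBL
G21
G90
G0 X85.84 Y94.09
M3 S166
G1 X107.18 Y68.27 F2891
G1 X95.49 Y36.88 F2891
G1 X62.46 Y31.31 F2891
G1 X41.12 Y57.13 F2891
G1 X52.81 Y88.52 F2891
G1 X85.84 Y94.09 F2891
G0 X143.68 Y32.90
M3 S607
G1 X137.00 Y49.04 F1618
G1 X120.86 Y55.72 F1618
G1 X104.72 Y49.04 F1618
G1 X98.04 Y32.90 F1618
G1 X104.72 Y16.76 F1618
G1 X120.86 Y10.08 F1618
G1 X137.00 Y16.76 F1618
G1 X143.68 Y32.90 F1618
G0 X115.03 Y82.51
M3 S758
G1 X107.60 Y69.76 F974
G1 X92.84 Y69.82 F974
G1 X85.51 Y82.63 F974
G1 X92.94 Y95.38 F974
G1 X107.70 Y95.32 F974
G1 X115.03 Y82.51 F974
G0 X79.03 Y84.98
M3 S607
G1 X143.05 Y84.98 F1618
G1 X143.05 Y39.12 F1618
G1 X79.03 Y39.12 F1618
G1 X79.03 Y84.98 F1618
M5
G0 X0.00 Y0.00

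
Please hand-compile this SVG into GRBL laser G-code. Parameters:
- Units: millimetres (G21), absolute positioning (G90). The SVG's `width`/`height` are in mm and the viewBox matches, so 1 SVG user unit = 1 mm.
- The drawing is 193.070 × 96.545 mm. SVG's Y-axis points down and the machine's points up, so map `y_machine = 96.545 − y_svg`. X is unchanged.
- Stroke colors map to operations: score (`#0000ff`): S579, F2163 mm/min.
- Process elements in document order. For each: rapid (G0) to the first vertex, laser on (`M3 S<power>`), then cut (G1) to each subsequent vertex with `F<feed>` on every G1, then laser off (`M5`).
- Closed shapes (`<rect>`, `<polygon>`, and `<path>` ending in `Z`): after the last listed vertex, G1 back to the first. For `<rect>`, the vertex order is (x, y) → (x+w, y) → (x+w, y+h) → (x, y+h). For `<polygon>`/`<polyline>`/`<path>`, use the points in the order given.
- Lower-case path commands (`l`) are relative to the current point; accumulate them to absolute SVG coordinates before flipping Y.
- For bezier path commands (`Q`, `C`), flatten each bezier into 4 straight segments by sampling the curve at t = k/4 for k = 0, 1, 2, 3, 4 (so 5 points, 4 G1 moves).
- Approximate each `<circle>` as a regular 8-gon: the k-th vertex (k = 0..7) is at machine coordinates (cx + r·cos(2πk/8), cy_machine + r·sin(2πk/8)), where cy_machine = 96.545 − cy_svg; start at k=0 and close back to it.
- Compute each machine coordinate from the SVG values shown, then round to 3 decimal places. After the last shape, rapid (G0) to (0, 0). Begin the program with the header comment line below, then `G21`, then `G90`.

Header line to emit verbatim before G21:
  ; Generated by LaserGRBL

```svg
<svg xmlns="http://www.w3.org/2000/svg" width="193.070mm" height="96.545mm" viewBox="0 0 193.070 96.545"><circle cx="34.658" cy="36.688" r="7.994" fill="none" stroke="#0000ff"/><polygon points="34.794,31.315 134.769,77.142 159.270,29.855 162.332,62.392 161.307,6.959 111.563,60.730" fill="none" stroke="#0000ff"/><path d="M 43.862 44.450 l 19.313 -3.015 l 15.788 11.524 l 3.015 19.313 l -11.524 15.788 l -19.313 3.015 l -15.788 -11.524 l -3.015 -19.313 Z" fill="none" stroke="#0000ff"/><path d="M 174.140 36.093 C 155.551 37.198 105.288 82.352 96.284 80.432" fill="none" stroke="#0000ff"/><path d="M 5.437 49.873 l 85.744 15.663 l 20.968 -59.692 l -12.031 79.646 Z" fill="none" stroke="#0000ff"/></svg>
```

1 u = 1 mm; y_m = 96.545 − y.

[1] `<circle>` circle, #0000ff→score S579 F2163: (42.652,59.857) → (40.311,65.510) → (34.658,67.851) → (29.005,65.510) → (26.664,59.857) → (29.005,54.204) → (34.658,51.863) → (40.311,54.204) → (42.652,59.857) (closed)

[2] `<polygon>` closed polygon, #0000ff→score S579 F2163: (34.794,65.230) → (134.769,19.403) → (159.270,66.690) → (162.332,34.153) → (161.307,89.586) → (111.563,35.815) → (34.794,65.230) (closed)

[3] `<path>` regular polygon, #0000ff→score S579 F2163: (43.862,52.095) → (63.175,55.110) → (78.963,43.586) → (81.978,24.273) → (70.454,8.485) → (51.141,5.470) → (35.353,16.994) → (32.338,36.307) → (43.862,52.095) (closed)

[4] `<path>` cubic bezier, #0000ff→score S579 F2163: (174.140,60.452) → (155.399,52.788) → (131.618,37.148) → (109.633,22.076) → (96.284,16.113)

[5] `<path>` closed polygon, #0000ff→score S579 F2163: (5.437,46.672) → (91.181,31.009) → (112.149,90.701) → (100.118,11.055) → (5.437,46.672) (closed)

; Generated by LaserGRBL
G21
G90
G0 X42.652 Y59.857
M3 S579
G1 X40.311 Y65.510 F2163
G1 X34.658 Y67.851 F2163
G1 X29.005 Y65.510 F2163
G1 X26.664 Y59.857 F2163
G1 X29.005 Y54.204 F2163
G1 X34.658 Y51.863 F2163
G1 X40.311 Y54.204 F2163
G1 X42.652 Y59.857 F2163
M5
G0 X34.794 Y65.230
M3 S579
G1 X134.769 Y19.403 F2163
G1 X159.270 Y66.690 F2163
G1 X162.332 Y34.153 F2163
G1 X161.307 Y89.586 F2163
G1 X111.563 Y35.815 F2163
G1 X34.794 Y65.230 F2163
M5
G0 X43.862 Y52.095
M3 S579
G1 X63.175 Y55.110 F2163
G1 X78.963 Y43.586 F2163
G1 X81.978 Y24.273 F2163
G1 X70.454 Y8.485 F2163
G1 X51.141 Y5.470 F2163
G1 X35.353 Y16.994 F2163
G1 X32.338 Y36.307 F2163
G1 X43.862 Y52.095 F2163
M5
G0 X174.140 Y60.452
M3 S579
G1 X155.399 Y52.788 F2163
G1 X131.618 Y37.148 F2163
G1 X109.633 Y22.076 F2163
G1 X96.284 Y16.113 F2163
M5
G0 X5.437 Y46.672
M3 S579
G1 X91.181 Y31.009 F2163
G1 X112.149 Y90.701 F2163
G1 X100.118 Y11.055 F2163
G1 X5.437 Y46.672 F2163
M5
G0 X0.000 Y0.000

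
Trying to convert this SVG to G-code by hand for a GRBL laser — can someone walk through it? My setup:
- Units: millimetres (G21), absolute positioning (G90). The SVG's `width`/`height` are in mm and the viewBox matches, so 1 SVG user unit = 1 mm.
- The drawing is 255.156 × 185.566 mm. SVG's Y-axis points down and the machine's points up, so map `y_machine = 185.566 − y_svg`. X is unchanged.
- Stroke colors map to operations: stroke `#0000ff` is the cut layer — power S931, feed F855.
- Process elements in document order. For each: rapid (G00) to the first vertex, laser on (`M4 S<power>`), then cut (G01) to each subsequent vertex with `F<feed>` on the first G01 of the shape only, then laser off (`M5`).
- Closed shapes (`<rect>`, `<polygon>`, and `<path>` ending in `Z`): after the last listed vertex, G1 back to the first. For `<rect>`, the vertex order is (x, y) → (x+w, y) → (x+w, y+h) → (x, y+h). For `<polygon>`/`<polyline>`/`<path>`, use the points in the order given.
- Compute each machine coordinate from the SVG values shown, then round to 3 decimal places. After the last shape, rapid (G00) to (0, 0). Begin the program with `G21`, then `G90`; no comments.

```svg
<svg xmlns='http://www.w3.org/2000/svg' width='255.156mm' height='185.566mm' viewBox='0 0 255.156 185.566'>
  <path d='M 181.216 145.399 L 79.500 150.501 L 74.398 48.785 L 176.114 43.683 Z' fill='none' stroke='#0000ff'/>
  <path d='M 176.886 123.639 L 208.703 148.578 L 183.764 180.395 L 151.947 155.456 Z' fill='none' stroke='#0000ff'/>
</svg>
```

Since the viewBox matches the mm dimensions, user units are millimetres directly. The only transform is the Y-flip y_m = 185.566 − y_svg.

Shape 1 is a regular polygon drawn with `<path>`. Its stroke #0000ff means cut at S931, F855. After flipping Y the toolpath is (181.216,40.167) → (79.500,35.065) → (74.398,136.781) → (176.114,141.883) → (181.216,40.167), returning to the start.

Shape 2 is a regular polygon drawn with `<path>`. Its stroke #0000ff means cut at S931, F855. After flipping Y the toolpath is (176.886,61.927) → (208.703,36.988) → (183.764,5.171) → (151.947,30.110) → (176.886,61.927), returning to the start.

G21
G90
G00 X181.216 Y40.167
M4 S931
G01 X79.500 Y35.065 F855
G01 X74.398 Y136.781
G01 X176.114 Y141.883
G01 X181.216 Y40.167
M5
G00 X176.886 Y61.927
M4 S931
G01 X208.703 Y36.988 F855
G01 X183.764 Y5.171
G01 X151.947 Y30.110
G01 X176.886 Y61.927
M5
G00 X0.000 Y0.000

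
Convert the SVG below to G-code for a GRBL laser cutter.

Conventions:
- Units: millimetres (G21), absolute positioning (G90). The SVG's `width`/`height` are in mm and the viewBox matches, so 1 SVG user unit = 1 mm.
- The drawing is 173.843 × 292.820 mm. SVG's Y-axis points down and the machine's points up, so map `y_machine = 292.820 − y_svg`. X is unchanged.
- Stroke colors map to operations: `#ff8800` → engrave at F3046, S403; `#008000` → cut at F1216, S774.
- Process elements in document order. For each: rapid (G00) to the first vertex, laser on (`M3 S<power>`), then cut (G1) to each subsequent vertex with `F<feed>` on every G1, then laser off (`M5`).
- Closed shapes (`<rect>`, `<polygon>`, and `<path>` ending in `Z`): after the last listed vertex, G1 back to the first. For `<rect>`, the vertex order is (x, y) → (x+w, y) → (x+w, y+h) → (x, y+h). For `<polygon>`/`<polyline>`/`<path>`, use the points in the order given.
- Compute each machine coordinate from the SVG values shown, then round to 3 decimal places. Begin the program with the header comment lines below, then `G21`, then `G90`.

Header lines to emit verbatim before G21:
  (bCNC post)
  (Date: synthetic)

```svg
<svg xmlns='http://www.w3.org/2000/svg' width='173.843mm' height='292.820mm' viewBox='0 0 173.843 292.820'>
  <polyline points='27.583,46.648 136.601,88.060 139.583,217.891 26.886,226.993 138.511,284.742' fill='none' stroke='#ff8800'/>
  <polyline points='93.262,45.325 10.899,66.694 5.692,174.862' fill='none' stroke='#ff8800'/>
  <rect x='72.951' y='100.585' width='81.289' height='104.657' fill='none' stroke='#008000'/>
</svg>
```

1 u = 1 mm; y_m = 292.820 − y.

[1] `<polyline>` open polyline, #ff8800→engrave S403 F3046: (27.583,246.172) → (136.601,204.760) → (139.583,74.929) → (26.886,65.827) → (138.511,8.078)

[2] `<polyline>` open polyline, #ff8800→engrave S403 F3046: (93.262,247.495) → (10.899,226.126) → (5.692,117.958)

[3] `<rect>` rectangle, #008000→cut S774 F1216: (72.951,192.235) → (154.240,192.235) → (154.240,87.578) → (72.951,87.578) → (72.951,192.235) (closed)

(bCNC post)
(Date: synthetic)
G21
G90
G00 X27.583 Y246.172
M3 S403
G1 X136.601 Y204.760 F3046
G1 X139.583 Y74.929 F3046
G1 X26.886 Y65.827 F3046
G1 X138.511 Y8.078 F3046
M5
G00 X93.262 Y247.495
M3 S403
G1 X10.899 Y226.126 F3046
G1 X5.692 Y117.958 F3046
M5
G00 X72.951 Y192.235
M3 S774
G1 X154.240 Y192.235 F1216
G1 X154.240 Y87.578 F1216
G1 X72.951 Y87.578 F1216
G1 X72.951 Y192.235 F1216
M5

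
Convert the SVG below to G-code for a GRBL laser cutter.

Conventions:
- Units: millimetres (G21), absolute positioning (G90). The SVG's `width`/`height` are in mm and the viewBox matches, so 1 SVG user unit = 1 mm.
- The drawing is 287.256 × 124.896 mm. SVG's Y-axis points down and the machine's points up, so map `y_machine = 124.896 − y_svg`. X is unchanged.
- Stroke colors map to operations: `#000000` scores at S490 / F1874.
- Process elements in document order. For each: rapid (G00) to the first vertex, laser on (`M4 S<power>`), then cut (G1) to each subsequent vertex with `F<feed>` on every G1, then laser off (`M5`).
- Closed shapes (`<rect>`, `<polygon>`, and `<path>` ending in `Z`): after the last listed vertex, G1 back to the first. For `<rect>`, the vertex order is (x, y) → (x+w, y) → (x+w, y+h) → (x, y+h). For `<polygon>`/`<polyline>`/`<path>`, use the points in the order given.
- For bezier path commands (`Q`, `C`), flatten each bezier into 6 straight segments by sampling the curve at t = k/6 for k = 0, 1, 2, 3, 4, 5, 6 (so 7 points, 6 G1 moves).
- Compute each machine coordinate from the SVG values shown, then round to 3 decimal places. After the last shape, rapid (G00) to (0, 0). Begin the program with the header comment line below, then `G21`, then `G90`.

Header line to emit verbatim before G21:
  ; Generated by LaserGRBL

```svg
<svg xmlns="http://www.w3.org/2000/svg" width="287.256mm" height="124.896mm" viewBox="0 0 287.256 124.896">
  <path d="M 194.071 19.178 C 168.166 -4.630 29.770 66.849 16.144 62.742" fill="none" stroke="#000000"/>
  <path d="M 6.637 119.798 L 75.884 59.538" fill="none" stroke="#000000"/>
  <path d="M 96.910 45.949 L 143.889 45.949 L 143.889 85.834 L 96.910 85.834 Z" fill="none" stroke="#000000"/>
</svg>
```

; Generated by LaserGRBL
G21
G90
G00 X194.071 Y105.718
M4 S490
G1 X172.843 Y110.472 F1874
G1 X139.456 Y104.092 F1874
G1 X100.503 Y91.324 F1874
G1 X62.573 Y76.914 F1874
G1 X32.256 Y65.608 F1874
G1 X16.144 Y62.154 F1874
M5
G00 X6.637 Y5.098
M4 S490
G1 X75.884 Y65.358 F1874
M5
G00 X96.910 Y78.947
M4 S490
G1 X143.889 Y78.947 F1874
G1 X143.889 Y39.062 F1874
G1 X96.910 Y39.062 F1874
G1 X96.910 Y78.947 F1874
M5
G00 X0.000 Y0.000

viewBox `0 0 287.256 124.896` with mm width/height → 1 unit = 1 mm. Flip: y_m = 124.896 − y_svg.

**Shape 1** — `<path>` cubic bezier, stroke `#000000` → score (S490, F1874). Control points (SVG): P0=(194.071,19.178), P1=(168.166,-4.630), P2=(29.770,66.849), P3=(16.144,62.742); sampled at t=k/6. Machine vertices: (194.071,105.718) → (172.843,110.472) → (139.456,104.092) → (100.503,91.324) → (62.573,76.914) → (32.256,65.608) → (16.144,62.154). Open path.

**Shape 2** — `<path>` line segment, stroke `#000000` → score (S490, F1874). Machine vertices: (6.637,5.098) → (75.884,65.358). Open path.

**Shape 3** — `<path>` rectangle, stroke `#000000` → score (S490, F1874). Machine vertices: (96.910,78.947) → (143.889,78.947) → (143.889,39.062) → (96.910,39.062) → (96.910,78.947). Closed: final G1 returns to the first vertex.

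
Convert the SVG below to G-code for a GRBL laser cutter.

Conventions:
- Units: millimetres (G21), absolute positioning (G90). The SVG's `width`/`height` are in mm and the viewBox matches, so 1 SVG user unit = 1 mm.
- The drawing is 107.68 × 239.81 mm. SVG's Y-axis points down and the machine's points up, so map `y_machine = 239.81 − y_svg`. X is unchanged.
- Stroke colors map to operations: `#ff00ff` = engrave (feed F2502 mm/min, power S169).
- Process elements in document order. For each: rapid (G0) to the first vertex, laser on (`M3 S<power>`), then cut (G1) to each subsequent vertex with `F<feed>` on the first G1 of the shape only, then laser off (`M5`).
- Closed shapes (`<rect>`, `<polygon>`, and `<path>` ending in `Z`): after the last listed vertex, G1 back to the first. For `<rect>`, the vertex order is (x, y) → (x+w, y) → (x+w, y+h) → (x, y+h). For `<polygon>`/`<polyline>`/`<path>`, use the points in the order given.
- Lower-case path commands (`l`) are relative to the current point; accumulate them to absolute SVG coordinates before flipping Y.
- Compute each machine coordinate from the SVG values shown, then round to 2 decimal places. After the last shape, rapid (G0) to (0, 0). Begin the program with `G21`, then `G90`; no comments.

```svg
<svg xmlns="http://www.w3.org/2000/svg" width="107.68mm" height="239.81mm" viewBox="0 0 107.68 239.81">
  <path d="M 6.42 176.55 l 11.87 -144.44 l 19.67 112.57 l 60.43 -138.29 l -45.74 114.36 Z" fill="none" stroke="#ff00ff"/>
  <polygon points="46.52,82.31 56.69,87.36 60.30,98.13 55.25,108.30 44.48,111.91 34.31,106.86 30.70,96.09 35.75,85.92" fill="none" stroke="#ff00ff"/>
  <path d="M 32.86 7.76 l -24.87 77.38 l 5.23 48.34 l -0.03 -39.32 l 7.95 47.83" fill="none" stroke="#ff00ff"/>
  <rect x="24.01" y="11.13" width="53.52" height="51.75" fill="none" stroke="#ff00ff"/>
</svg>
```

viewBox `0 0 107.68 239.81` with mm width/height → 1 unit = 1 mm. Flip: y_m = 239.81 − y_svg.

**Shape 1** — `<path>` closed polygon, stroke `#ff00ff` → engrave (S169, F2502). Machine vertices: (6.42,63.26) → (18.29,207.70) → (37.96,95.13) → (98.39,233.42) → (52.65,119.06) → (6.42,63.26). Closed: final G1 returns to the first vertex.

**Shape 2** — `<polygon>` regular polygon, stroke `#ff00ff` → engrave (S169, F2502). Machine vertices: (46.52,157.50) → (56.69,152.45) → (60.30,141.68) → (55.25,131.51) → (44.48,127.90) → (34.31,132.95) → (30.70,143.72) → (35.75,153.89) → (46.52,157.50). Closed: final G1 returns to the first vertex.

**Shape 3** — `<path>` open polyline, stroke `#ff00ff` → engrave (S169, F2502). Machine vertices: (32.86,232.05) → (7.99,154.67) → (13.22,106.33) → (13.19,145.65) → (21.14,97.82). Open path.

**Shape 4** — `<rect>` rectangle, stroke `#ff00ff` → engrave (S169, F2502). Machine vertices: (24.01,228.68) → (77.53,228.68) → (77.53,176.93) → (24.01,176.93) → (24.01,228.68). Closed: final G1 returns to the first vertex.

G21
G90
G0 X6.42 Y63.26
M3 S169
G1 X18.29 Y207.70 F2502
G1 X37.96 Y95.13
G1 X98.39 Y233.42
G1 X52.65 Y119.06
G1 X6.42 Y63.26
M5
G0 X46.52 Y157.50
M3 S169
G1 X56.69 Y152.45 F2502
G1 X60.30 Y141.68
G1 X55.25 Y131.51
G1 X44.48 Y127.90
G1 X34.31 Y132.95
G1 X30.70 Y143.72
G1 X35.75 Y153.89
G1 X46.52 Y157.50
M5
G0 X32.86 Y232.05
M3 S169
G1 X7.99 Y154.67 F2502
G1 X13.22 Y106.33
G1 X13.19 Y145.65
G1 X21.14 Y97.82
M5
G0 X24.01 Y228.68
M3 S169
G1 X77.53 Y228.68 F2502
G1 X77.53 Y176.93
G1 X24.01 Y176.93
G1 X24.01 Y228.68
M5
G0 X0.00 Y0.00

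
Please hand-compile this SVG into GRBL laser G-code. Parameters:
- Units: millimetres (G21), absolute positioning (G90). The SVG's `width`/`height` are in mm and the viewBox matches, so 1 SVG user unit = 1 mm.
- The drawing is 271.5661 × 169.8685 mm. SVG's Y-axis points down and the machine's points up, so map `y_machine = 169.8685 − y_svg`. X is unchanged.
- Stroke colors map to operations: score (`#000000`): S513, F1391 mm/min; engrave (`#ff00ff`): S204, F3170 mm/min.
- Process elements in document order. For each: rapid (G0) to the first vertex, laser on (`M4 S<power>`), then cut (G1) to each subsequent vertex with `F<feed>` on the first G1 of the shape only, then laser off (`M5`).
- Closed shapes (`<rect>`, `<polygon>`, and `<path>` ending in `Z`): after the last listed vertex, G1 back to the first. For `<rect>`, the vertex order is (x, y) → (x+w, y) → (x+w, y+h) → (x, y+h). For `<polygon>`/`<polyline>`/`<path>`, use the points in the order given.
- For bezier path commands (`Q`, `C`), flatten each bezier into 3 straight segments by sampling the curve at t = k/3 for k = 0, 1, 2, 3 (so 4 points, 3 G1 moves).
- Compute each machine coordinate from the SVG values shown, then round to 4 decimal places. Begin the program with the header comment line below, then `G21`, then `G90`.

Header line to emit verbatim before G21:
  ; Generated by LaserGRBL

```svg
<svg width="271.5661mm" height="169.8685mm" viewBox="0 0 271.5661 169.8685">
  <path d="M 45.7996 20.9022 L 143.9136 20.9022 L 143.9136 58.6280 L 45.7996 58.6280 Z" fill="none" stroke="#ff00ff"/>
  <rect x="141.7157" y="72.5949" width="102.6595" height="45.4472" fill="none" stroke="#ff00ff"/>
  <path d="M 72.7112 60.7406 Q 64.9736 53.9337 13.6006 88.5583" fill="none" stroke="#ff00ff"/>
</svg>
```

; Generated by LaserGRBL
G21
G90
G0 X45.7996 Y148.9663
M4 S204
G1 X143.9136 Y148.9663 F3170
G1 X143.9136 Y111.2405
G1 X45.7996 Y111.2405
G1 X45.7996 Y148.9663
M5
G0 X141.7157 Y97.2736
M4 S204
G1 X244.3752 Y97.2736 F3170
G1 X244.3752 Y51.8264
G1 X141.7157 Y51.8264
G1 X141.7157 Y97.2736
M5
G0 X72.7112 Y109.1279
M4 S204
G1 X62.7044 Y109.0623 F3170
G1 X43.0009 Y99.7898
G1 X13.6006 Y81.3102
M5

viewBox `0 0 271.5661 169.8685` with mm width/height → 1 unit = 1 mm. Flip: y_m = 169.8685 − y_svg.

**Shape 1** — `<path>` rectangle, stroke `#ff00ff` → engrave (S204, F3170). Machine vertices: (45.7996,148.9663) → (143.9136,148.9663) → (143.9136,111.2405) → (45.7996,111.2405) → (45.7996,148.9663). Closed: final G1 returns to the first vertex.

**Shape 2** — `<rect>` rectangle, stroke `#ff00ff` → engrave (S204, F3170). Machine vertices: (141.7157,97.2736) → (244.3752,97.2736) → (244.3752,51.8264) → (141.7157,51.8264) → (141.7157,97.2736). Closed: final G1 returns to the first vertex.

**Shape 3** — `<path>` quadratic bezier, stroke `#ff00ff` → engrave (S204, F3170). Control points (SVG): P0=(72.7112,60.7406), P1=(64.9736,53.9337), P2=(13.6006,88.5583); sampled at t=k/3. Machine vertices: (72.7112,109.1279) → (62.7044,109.0623) → (43.0009,99.7898) → (13.6006,81.3102). Open path.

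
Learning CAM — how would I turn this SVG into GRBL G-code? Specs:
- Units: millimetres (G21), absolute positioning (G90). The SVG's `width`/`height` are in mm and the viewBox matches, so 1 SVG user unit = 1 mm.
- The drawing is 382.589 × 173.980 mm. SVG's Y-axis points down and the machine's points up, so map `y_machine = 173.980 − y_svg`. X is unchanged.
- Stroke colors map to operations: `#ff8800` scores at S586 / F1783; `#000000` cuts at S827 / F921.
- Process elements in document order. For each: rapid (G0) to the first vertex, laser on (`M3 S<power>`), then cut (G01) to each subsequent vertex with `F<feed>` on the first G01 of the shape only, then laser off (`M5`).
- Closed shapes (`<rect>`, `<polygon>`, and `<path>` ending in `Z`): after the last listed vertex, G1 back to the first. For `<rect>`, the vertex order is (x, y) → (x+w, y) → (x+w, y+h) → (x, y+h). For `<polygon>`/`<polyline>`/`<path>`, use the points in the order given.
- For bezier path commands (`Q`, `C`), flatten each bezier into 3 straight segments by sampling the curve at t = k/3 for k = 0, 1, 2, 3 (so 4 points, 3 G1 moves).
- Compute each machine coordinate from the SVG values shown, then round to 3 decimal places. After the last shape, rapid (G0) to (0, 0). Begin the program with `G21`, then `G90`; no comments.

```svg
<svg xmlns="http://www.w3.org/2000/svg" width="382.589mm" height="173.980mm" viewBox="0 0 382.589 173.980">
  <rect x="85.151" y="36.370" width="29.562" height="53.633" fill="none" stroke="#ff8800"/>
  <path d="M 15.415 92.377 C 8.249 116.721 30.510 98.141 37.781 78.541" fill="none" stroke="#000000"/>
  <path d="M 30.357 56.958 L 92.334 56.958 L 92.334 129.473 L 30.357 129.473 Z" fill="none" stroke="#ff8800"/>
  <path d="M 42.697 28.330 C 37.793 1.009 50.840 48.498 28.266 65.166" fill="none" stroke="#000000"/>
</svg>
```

viewBox `0 0 382.589 173.980` with mm width/height → 1 unit = 1 mm. Flip: y_m = 173.980 − y_svg.

**Shape 1** — `<rect>` rectangle, stroke `#ff8800` → score (S586, F1783). Machine vertices: (85.151,137.610) → (114.713,137.610) → (114.713,83.977) → (85.151,83.977) → (85.151,137.610). Closed: final G1 returns to the first vertex.

**Shape 2** — `<path>` cubic bezier, stroke `#000000` → cut (S827, F921). Control points (SVG): P0=(15.415,92.377), P1=(8.249,116.721), P2=(30.510,98.141), P3=(37.781,78.541); sampled at t=k/3. Machine vertices: (15.415,81.603) → (16.413,70.015) → (27.158,77.731) → (37.781,95.439). Open path.

**Shape 3** — `<path>` rectangle, stroke `#ff8800` → score (S586, F1783). Machine vertices: (30.357,117.022) → (92.334,117.022) → (92.334,44.507) → (30.357,44.507) → (30.357,117.022). Closed: final G1 returns to the first vertex.

**Shape 4** — `<path>` cubic bezier, stroke `#000000` → cut (S827, F921). Control points (SVG): P0=(42.697,28.330), P1=(37.793,1.009), P2=(50.840,48.498), P3=(28.266,65.166); sampled at t=k/3. Machine vertices: (42.697,145.650) → (41.793,151.947) → (40.950,131.843) → (28.266,108.814). Open path.

G21
G90
G0 X85.151 Y137.610
M3 S586
G01 X114.713 Y137.610 F1783
G01 X114.713 Y83.977
G01 X85.151 Y83.977
G01 X85.151 Y137.610
M5
G0 X15.415 Y81.603
M3 S827
G01 X16.413 Y70.015 F921
G01 X27.158 Y77.731
G01 X37.781 Y95.439
M5
G0 X30.357 Y117.022
M3 S586
G01 X92.334 Y117.022 F1783
G01 X92.334 Y44.507
G01 X30.357 Y44.507
G01 X30.357 Y117.022
M5
G0 X42.697 Y145.650
M3 S827
G01 X41.793 Y151.947 F921
G01 X40.950 Y131.843
G01 X28.266 Y108.814
M5
G0 X0.000 Y0.000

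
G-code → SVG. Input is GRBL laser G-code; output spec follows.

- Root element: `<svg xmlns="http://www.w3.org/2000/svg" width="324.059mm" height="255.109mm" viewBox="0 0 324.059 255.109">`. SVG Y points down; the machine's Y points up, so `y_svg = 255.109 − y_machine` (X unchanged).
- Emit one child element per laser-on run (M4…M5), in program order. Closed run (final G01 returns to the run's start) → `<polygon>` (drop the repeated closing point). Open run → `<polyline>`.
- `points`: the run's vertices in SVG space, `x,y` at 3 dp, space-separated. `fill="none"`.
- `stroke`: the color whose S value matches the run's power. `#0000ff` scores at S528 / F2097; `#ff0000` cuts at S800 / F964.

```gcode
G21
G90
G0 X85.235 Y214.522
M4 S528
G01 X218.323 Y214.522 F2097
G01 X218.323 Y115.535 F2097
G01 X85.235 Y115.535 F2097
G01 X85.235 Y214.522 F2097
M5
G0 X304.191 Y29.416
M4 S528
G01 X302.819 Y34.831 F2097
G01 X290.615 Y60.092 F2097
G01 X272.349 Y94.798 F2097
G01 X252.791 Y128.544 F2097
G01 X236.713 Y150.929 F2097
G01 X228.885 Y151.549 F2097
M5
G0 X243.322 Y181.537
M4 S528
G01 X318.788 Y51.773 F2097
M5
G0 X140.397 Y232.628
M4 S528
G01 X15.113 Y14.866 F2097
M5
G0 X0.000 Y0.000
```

Each laser-on run becomes one SVG element. Flip Y back into SVG space with y_svg = 255.109 − y_machine. Every run uses S528, so all elements get stroke `#0000ff` (score).

Run 1: The run returns to its start, so emit a `<polygon>` with points (Y-flipped): 85.235,40.587 218.323,40.587 218.323,139.574 85.235,139.574.

Run 2: The run is open, so emit a `<polyline>` with points (Y-flipped): 304.191,225.693 302.819,220.278 290.615,195.017 272.349,160.311 252.791,126.565 236.713,104.180 228.885,103.560.

Run 3: The run is open, so emit a `<polyline>` with points (Y-flipped): 243.322,73.572 318.788,203.336.

Run 4: The run is open, so emit a `<polyline>` with points (Y-flipped): 140.397,22.481 15.113,240.243.

<svg xmlns="http://www.w3.org/2000/svg" width="324.059mm" height="255.109mm" viewBox="0 0 324.059 255.109">
  <polygon points="85.235,40.587 218.323,40.587 218.323,139.574 85.235,139.574" fill="none" stroke="#0000ff"/>
  <polyline points="304.191,225.693 302.819,220.278 290.615,195.017 272.349,160.311 252.791,126.565 236.713,104.180 228.885,103.560" fill="none" stroke="#0000ff"/>
  <polyline points="243.322,73.572 318.788,203.336" fill="none" stroke="#0000ff"/>
  <polyline points="140.397,22.481 15.113,240.243" fill="none" stroke="#0000ff"/>
</svg>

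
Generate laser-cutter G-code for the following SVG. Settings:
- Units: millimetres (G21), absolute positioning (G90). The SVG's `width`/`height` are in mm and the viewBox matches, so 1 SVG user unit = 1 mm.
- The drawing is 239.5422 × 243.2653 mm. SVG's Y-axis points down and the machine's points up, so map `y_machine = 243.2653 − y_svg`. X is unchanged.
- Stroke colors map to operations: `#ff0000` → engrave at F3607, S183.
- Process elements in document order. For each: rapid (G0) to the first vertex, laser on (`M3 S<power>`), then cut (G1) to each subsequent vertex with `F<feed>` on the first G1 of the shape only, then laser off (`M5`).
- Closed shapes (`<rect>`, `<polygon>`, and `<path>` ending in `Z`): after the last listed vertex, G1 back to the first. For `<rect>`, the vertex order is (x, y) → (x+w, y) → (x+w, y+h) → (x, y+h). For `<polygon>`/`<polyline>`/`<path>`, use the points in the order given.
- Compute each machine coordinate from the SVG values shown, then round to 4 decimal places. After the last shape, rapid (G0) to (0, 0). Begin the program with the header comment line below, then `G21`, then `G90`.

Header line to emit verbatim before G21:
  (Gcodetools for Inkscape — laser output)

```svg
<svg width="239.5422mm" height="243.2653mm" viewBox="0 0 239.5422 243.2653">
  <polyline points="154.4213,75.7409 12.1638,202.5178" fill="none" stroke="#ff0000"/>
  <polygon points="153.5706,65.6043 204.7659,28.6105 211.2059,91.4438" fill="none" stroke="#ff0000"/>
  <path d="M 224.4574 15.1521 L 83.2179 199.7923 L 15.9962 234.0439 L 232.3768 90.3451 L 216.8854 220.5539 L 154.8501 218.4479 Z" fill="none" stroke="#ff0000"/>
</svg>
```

1 u = 1 mm; y_m = 243.2653 − y.

[1] `<polyline>` line segment, #ff0000→engrave S183 F3607: (154.4213,167.5244) → (12.1638,40.7475)

[2] `<polygon>` regular polygon, #ff0000→engrave S183 F3607: (153.5706,177.6610) → (204.7659,214.6548) → (211.2059,151.8215) → (153.5706,177.6610) (closed)

[3] `<path>` closed polygon, #ff0000→engrave S183 F3607: (224.4574,228.1132) → (83.2179,43.4730) → (15.9962,9.2214) → (232.3768,152.9202) → (216.8854,22.7114) → (154.8501,24.8174) → (224.4574,228.1132) (closed)

(Gcodetools for Inkscape — laser output)
G21
G90
G0 X154.4213 Y167.5244
M3 S183
G1 X12.1638 Y40.7475 F3607
M5
G0 X153.5706 Y177.6610
M3 S183
G1 X204.7659 Y214.6548 F3607
G1 X211.2059 Y151.8215
G1 X153.5706 Y177.6610
M5
G0 X224.4574 Y228.1132
M3 S183
G1 X83.2179 Y43.4730 F3607
G1 X15.9962 Y9.2214
G1 X232.3768 Y152.9202
G1 X216.8854 Y22.7114
G1 X154.8501 Y24.8174
G1 X224.4574 Y228.1132
M5
G0 X0.0000 Y0.0000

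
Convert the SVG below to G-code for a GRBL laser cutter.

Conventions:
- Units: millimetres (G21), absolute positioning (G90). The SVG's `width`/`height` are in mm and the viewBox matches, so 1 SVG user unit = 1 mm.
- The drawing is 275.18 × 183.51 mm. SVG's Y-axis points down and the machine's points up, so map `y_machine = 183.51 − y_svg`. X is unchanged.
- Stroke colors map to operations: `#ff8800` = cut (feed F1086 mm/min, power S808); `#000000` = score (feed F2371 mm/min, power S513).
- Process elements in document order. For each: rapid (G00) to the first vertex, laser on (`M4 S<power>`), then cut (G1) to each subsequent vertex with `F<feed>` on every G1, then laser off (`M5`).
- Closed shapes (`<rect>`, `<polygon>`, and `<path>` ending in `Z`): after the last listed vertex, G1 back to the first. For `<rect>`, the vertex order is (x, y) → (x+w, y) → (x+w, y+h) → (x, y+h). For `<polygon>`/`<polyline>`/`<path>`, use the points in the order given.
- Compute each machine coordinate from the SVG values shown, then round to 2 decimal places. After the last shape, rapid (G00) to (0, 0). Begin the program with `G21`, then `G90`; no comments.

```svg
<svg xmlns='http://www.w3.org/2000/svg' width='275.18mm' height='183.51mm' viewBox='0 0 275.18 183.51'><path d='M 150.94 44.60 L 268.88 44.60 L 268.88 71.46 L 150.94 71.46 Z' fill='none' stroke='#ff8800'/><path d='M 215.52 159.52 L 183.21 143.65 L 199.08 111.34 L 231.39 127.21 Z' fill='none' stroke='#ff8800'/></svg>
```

1 u = 1 mm; y_m = 183.51 − y.

[1] `<path>` rectangle, #ff8800→cut S808 F1086: (150.94,138.91) → (268.88,138.91) → (268.88,112.05) → (150.94,112.05) → (150.94,138.91) (closed)

[2] `<path>` regular polygon, #ff8800→cut S808 F1086: (215.52,23.99) → (183.21,39.86) → (199.08,72.17) → (231.39,56.30) → (215.52,23.99) (closed)

G21
G90
G00 X150.94 Y138.91
M4 S808
G1 X268.88 Y138.91 F1086
G1 X268.88 Y112.05 F1086
G1 X150.94 Y112.05 F1086
G1 X150.94 Y138.91 F1086
M5
G00 X215.52 Y23.99
M4 S808
G1 X183.21 Y39.86 F1086
G1 X199.08 Y72.17 F1086
G1 X231.39 Y56.30 F1086
G1 X215.52 Y23.99 F1086
M5
G00 X0.00 Y0.00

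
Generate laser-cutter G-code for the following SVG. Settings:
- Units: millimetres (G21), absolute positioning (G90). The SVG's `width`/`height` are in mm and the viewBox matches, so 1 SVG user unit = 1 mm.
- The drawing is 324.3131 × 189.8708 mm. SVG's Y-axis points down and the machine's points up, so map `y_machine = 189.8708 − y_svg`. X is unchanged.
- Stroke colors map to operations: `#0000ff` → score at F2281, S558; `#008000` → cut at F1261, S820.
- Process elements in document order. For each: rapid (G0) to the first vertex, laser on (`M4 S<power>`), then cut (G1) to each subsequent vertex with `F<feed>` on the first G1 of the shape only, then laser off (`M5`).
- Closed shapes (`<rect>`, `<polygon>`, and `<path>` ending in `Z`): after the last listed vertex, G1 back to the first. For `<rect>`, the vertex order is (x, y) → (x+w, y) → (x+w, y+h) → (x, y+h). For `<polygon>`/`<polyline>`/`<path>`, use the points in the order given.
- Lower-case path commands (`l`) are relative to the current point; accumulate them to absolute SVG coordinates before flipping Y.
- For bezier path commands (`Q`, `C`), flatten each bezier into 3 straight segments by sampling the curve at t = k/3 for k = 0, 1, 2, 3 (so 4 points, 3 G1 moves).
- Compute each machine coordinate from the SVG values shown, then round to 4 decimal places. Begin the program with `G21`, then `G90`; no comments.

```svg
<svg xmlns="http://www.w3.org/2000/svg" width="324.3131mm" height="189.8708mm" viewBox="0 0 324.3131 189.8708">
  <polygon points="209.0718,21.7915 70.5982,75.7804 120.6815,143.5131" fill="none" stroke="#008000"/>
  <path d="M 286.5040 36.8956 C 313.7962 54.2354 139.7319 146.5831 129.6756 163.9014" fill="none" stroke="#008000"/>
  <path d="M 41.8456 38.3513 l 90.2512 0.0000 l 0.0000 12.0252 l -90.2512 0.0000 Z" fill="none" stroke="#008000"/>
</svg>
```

G21
G90
G0 X209.0718 Y168.0793
M4 S820
G1 X70.5982 Y114.0904 F1261
G1 X120.6815 Y46.3577
G1 X209.0718 Y168.0793
M5
G0 X286.5040 Y152.9752
M4 S820
G1 X260.2094 Y116.1897 F1261
G1 X180.8692 Y62.7406
G1 X129.6756 Y25.9694
M5
G0 X41.8456 Y151.5195
M4 S820
G1 X132.0968 Y151.5195 F1261
G1 X132.0968 Y139.4943
G1 X41.8456 Y139.4943
G1 X41.8456 Y151.5195
M5

Since the viewBox matches the mm dimensions, user units are millimetres directly. The only transform is the Y-flip y_m = 189.8708 − y_svg.

Shape 1 is a closed polygon drawn with `<polygon>`. Its stroke #008000 means cut at S820, F1261. After flipping Y the toolpath is (209.0718,168.0793) → (70.5982,114.0904) → (120.6815,46.3577) → (209.0718,168.0793), returning to the start.

Shape 2 is a cubic bezier drawn with `<path>`. Its stroke #008000 means cut at S820, F1261. After flipping Y the toolpath is (286.5040,152.9752) → (260.2094,116.1897) → (180.8692,62.7406) → (129.6756,25.9694).

Shape 3 is a rectangle drawn with `<path>`. Its stroke #008000 means cut at S820, F1261. After flipping Y the toolpath is (41.8456,151.5195) → (132.0968,151.5195) → (132.0968,139.4943) → (41.8456,139.4943) → (41.8456,151.5195), returning to the start.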